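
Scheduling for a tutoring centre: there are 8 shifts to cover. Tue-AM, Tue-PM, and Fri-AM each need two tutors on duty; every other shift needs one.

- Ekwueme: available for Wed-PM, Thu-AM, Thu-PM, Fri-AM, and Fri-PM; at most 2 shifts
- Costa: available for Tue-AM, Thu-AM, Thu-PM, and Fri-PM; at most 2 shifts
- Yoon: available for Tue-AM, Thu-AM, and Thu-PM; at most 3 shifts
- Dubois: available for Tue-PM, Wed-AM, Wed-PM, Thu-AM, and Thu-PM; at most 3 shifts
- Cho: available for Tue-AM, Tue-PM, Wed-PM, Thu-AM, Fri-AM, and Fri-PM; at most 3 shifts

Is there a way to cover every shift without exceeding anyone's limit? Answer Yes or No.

Yes

Tue-PM can only be covered by Dubois and Cho, so that assignment is forced.
Wed-AM can only be covered by Dubois, so that assignment is forced.
Fri-AM can only be covered by Ekwueme and Cho, so that assignment is forced.
One valid schedule: Tue-AM→Costa+Yoon, Tue-PM→Dubois+Cho, Wed-AM→Dubois, Wed-PM→Ekwueme, Thu-AM→Yoon, Thu-PM→Yoon, Fri-AM→Ekwueme+Cho, Fri-PM→Costa.
Loads: Ekwueme 2/2, Costa 2/2, Yoon 3/3, Dubois 2/3, Cho 2/3 — all within limits.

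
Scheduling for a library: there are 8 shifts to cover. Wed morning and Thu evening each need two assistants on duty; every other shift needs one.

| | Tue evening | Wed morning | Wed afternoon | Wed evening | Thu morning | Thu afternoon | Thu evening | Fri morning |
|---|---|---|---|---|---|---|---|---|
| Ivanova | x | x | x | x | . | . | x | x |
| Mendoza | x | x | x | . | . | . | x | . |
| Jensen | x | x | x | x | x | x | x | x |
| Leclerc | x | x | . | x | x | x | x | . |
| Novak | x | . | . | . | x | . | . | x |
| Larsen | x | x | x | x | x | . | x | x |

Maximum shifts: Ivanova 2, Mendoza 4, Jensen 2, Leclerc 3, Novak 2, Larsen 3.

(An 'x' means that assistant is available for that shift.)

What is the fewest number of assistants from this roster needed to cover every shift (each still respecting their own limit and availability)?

3

10 slots to fill and no one can take more than 4, so at least ⌈10/4⌉ = 3 assistants are needed.
Mendoza, Leclerc, and Larsen alone can cover everything: Tue evening→Mendoza, Wed morning→Mendoza+Larsen, Wed afternoon→Mendoza, Wed evening→Leclerc, Thu morning→Leclerc, Thu afternoon→Leclerc, Thu evening→Mendoza+Larsen, Fri morning→Larsen.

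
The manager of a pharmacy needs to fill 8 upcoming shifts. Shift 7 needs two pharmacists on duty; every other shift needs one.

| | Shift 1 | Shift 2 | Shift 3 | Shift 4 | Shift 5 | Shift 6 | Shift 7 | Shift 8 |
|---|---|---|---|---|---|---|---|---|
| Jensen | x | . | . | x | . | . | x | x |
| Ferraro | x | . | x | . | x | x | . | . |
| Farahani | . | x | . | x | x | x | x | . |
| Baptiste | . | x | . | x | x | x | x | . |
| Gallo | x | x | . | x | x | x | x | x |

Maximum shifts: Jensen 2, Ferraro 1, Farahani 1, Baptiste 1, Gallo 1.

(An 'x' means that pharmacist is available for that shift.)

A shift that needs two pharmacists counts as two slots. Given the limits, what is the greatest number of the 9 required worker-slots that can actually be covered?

6

Total capacity across all pharmacists is 2+1+1+1+1 = 6, and 9 slots are needed, so at most 6 can be filled.
An assignment achieving 6: Shift 1→Jensen, Shift 2→Farahani, Shift 3→Ferraro, Shift 4→Baptiste, Shift 5→Gallo, Shift 8→Jensen.
Loads: Jensen 2/2, Ferraro 1/1, Farahani 1/1, Baptiste 1/1, Gallo 1/1.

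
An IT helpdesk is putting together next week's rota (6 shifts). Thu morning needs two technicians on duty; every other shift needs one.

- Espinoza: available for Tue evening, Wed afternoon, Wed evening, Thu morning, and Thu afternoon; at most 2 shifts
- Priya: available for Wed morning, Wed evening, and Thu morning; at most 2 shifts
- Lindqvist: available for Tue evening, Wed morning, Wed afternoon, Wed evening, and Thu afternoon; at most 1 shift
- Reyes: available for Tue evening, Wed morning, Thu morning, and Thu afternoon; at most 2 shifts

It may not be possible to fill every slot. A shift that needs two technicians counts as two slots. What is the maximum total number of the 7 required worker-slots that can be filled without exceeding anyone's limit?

Total capacity across all technicians is 2+2+1+2 = 7, and 7 slots are needed, so at most 7 can be filled.
An assignment achieving 7: Tue evening→Espinoza, Wed morning→Priya, Wed afternoon→Espinoza, Wed evening→Lindqvist, Thu morning→Priya+Reyes, Thu afternoon→Reyes.
Loads: Espinoza 2/2, Priya 2/2, Lindqvist 1/1, Reyes 2/2.

7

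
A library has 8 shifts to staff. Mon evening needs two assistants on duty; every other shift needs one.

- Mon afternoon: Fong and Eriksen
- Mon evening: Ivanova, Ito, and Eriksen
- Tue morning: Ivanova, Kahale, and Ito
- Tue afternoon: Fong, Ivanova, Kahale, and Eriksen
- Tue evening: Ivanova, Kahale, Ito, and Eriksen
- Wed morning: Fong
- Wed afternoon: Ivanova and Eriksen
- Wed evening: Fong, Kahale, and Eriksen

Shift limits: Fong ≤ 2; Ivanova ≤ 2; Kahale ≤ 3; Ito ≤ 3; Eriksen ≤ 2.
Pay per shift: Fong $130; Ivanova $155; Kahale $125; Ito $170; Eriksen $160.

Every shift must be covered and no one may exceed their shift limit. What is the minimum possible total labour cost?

Wed morning can only be covered by Fong, so that assignment is forced.
Picking the cheapest available assistant for each shift independently would cost $1230, but that ignores the shift limits.
An optimal schedule: Mon afternoon→Fong, Mon evening→Ivanova+Eriksen, Tue morning→Kahale, Tue afternoon→Kahale, Tue evening→Eriksen, Wed morning→Fong, Wed afternoon→Ivanova, Wed evening→Kahale.
Total: 130 + 155 + 160 + 125 + 125 + 160 + 130 + 155 + 125 = $1265.

$1265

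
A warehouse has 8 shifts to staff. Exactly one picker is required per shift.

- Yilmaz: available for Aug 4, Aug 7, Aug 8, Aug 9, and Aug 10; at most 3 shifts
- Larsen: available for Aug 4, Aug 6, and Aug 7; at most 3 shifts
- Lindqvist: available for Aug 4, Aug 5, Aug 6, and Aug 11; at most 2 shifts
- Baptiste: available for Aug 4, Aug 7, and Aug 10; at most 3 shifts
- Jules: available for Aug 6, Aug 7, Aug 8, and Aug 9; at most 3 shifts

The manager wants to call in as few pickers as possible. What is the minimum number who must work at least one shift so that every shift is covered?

8 slots to fill and no one can take more than 3, so at least ⌈8/3⌉ = 3 pickers are needed.
Yilmaz, Larsen, and Lindqvist alone can cover everything: Aug 4→Larsen, Aug 5→Lindqvist, Aug 6→Larsen, Aug 7→Larsen, Aug 8→Yilmaz, Aug 9→Yilmaz, Aug 10→Yilmaz, Aug 11→Lindqvist.

3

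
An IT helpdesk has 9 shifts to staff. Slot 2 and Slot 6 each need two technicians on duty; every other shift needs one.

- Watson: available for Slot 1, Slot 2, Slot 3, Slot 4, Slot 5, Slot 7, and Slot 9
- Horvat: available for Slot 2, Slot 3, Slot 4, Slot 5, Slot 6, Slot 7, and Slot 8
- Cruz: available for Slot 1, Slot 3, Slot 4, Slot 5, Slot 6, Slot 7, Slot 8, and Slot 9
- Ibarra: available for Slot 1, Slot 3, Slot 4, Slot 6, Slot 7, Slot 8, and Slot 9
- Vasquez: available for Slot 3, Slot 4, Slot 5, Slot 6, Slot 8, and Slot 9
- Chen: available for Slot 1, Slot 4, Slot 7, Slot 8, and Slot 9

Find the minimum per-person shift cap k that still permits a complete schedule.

With 6 technicians and 11 worker-slots to fill, someone must work at least ⌈11/6⌉ = 2 shifts, so k ≥ 2.
k = 2 works: Slot 1→Watson, Slot 2→Watson+Horvat, Slot 3→Cruz, Slot 4→Chen, Slot 5→Horvat, Slot 6→Ibarra+Vasquez, Slot 7→Cruz, Slot 8→Ibarra, Slot 9→Vasquez.
Loads: Watson 2, Horvat 2, Cruz 2, Ibarra 2, Vasquez 2, Chen 1 — all ≤ 2.

2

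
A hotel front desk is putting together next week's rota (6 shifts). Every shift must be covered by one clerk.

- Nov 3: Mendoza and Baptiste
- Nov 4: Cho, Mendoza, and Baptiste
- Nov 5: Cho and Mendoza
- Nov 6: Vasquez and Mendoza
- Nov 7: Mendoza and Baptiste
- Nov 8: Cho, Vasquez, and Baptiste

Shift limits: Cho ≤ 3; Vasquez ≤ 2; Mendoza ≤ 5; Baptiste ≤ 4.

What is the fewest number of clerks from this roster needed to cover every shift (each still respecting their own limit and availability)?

6 slots to fill and no one can take more than 5, so at least ⌈6/5⌉ = 2 clerks are needed.
Cho and Mendoza alone can cover everything: Nov 3→Mendoza, Nov 4→Cho, Nov 5→Cho, Nov 6→Mendoza, Nov 7→Mendoza, Nov 8→Cho.

2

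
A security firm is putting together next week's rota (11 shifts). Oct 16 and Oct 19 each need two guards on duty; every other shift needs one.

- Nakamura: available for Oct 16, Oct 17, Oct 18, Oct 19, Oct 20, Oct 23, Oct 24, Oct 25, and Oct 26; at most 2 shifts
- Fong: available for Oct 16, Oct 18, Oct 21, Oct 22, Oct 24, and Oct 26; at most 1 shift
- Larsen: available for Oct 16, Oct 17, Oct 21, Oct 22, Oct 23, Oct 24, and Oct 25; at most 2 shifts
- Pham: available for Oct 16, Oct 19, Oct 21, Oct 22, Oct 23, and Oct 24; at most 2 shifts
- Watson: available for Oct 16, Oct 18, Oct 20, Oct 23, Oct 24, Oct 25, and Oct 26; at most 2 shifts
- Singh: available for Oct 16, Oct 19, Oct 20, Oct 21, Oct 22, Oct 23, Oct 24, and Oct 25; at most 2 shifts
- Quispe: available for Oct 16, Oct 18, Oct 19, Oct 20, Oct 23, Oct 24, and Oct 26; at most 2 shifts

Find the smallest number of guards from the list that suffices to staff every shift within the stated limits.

13 slots to fill and no one can take more than 2, so at least ⌈13/2⌉ = 7 guards are needed.
Nakamura, Fong, Larsen, Pham, Watson, Singh, and Quispe alone can cover everything: Oct 16→Singh+Quispe, Oct 17→Nakamura, Oct 18→Nakamura, Oct 19→Pham+Singh, Oct 20→Watson, Oct 21→Fong, Oct 22→Larsen, Oct 23→Pham, Oct 24→Quispe, Oct 25→Larsen, Oct 26→Watson.

7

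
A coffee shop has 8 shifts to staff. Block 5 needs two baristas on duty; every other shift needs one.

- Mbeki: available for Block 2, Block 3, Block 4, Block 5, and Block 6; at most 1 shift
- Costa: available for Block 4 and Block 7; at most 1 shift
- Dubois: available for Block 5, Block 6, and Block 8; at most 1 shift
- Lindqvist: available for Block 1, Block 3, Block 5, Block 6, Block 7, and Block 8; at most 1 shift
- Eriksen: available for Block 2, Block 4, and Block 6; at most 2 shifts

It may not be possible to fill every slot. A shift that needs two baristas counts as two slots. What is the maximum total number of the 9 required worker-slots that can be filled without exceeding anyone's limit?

6

Total capacity across all baristas is 1+1+1+1+2 = 6, and 9 slots are needed, so at most 6 can be filled.
An assignment achieving 6: Block 1→Lindqvist, Block 2→Mbeki, Block 4→Eriksen, Block 6→Eriksen, Block 7→Costa, Block 8→Dubois.
Loads: Mbeki 1/1, Costa 1/1, Dubois 1/1, Lindqvist 1/1, Eriksen 2/2.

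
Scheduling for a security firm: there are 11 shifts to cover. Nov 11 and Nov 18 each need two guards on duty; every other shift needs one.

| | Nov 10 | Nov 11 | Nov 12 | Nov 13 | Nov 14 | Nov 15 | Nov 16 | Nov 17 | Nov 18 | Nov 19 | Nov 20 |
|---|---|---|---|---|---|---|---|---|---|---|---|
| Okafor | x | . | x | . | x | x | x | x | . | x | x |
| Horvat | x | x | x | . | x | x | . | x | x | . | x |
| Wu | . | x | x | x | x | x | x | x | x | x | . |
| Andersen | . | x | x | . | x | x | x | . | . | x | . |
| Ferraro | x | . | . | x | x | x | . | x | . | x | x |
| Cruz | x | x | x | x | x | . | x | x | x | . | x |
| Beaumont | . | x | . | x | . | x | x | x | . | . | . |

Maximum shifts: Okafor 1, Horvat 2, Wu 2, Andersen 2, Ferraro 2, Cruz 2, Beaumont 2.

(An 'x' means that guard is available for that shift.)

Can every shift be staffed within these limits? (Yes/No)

One valid schedule: Nov 10→Okafor, Nov 11→Cruz+Beaumont, Nov 12→Andersen, Nov 13→Wu, Nov 14→Ferraro, Nov 15→Ferraro, Nov 16→Cruz, Nov 17→Beaumont, Nov 18→Horvat+Wu, Nov 19→Andersen, Nov 20→Horvat.
Loads: Okafor 1/1, Horvat 2/2, Wu 2/2, Andersen 2/2, Ferraro 2/2, Cruz 2/2, Beaumont 2/2 — all within limits.

Yes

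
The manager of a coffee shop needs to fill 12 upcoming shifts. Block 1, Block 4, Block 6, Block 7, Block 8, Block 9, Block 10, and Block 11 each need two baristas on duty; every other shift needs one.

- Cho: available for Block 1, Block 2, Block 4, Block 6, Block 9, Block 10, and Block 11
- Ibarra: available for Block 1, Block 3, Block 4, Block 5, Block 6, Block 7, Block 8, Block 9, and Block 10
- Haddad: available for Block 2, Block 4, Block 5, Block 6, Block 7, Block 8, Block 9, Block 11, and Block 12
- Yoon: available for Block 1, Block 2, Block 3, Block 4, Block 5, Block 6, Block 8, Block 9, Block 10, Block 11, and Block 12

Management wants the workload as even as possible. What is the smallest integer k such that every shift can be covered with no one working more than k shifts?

With 4 baristas and 20 worker-slots to fill, someone must work at least ⌈20/4⌉ = 5 shifts, so k ≥ 5.
k = 5 works: Block 1→Cho+Ibarra, Block 2→Cho, Block 3→Ibarra, Block 4→Cho+Yoon, Block 5→Ibarra, Block 6→Haddad+Yoon, Block 7→Ibarra+Haddad, Block 8→Ibarra+Haddad, Block 9→Haddad+Yoon, Block 10→Cho+Yoon, Block 11→Cho+Yoon, Block 12→Haddad.
Loads: Cho 5, Ibarra 5, Haddad 5, Yoon 5 — all ≤ 5.

5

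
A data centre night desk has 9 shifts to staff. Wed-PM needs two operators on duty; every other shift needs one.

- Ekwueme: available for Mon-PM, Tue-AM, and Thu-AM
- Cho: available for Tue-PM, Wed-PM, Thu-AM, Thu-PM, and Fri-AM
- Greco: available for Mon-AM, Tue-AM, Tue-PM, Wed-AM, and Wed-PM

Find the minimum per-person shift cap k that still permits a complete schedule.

4

With 3 operators and 10 worker-slots to fill, someone must work at least ⌈10/3⌉ = 4 shifts, so k ≥ 4.
k = 4 works: Mon-AM→Greco, Mon-PM→Ekwueme, Tue-AM→Ekwueme, Tue-PM→Cho, Wed-AM→Greco, Wed-PM→Cho+Greco, Thu-AM→Ekwueme, Thu-PM→Cho, Fri-AM→Cho.
Loads: Ekwueme 3, Cho 4, Greco 3 — all ≤ 4.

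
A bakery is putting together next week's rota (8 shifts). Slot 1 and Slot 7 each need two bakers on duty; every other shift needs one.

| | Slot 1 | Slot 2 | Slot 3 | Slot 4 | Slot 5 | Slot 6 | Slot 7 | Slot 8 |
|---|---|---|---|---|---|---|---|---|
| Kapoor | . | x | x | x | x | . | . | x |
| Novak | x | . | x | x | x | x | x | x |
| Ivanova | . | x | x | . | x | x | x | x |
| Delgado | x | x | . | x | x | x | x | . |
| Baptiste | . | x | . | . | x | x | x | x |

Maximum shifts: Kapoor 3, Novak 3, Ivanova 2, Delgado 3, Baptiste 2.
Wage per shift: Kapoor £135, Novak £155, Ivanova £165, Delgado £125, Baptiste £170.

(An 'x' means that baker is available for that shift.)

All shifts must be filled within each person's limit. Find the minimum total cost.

Slot 1 can only be covered by Novak and Delgado, so that assignment is forced.
Picking the cheapest available baker for each shift independently would cost £1330, but that ignores the shift limits.
An optimal schedule: Slot 1→Delgado+Novak, Slot 2→Delgado, Slot 3→Kapoor, Slot 4→Delgado, Slot 5→Kapoor, Slot 6→Novak, Slot 7→Novak+Ivanova, Slot 8→Kapoor.
Total: 125 + 155 + 125 + 135 + 125 + 135 + 155 + 155 + 165 + 135 = £1410.

£1410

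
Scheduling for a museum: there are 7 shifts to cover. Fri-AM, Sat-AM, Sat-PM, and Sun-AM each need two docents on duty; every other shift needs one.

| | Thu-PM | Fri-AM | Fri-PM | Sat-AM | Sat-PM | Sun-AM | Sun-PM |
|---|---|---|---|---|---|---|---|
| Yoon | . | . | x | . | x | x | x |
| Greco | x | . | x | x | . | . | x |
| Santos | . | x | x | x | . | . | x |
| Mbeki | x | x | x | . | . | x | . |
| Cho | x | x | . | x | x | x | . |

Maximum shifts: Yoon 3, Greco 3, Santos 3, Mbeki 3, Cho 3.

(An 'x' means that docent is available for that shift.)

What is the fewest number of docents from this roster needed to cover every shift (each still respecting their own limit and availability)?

4

11 slots to fill and no one can take more than 3, so at least ⌈11/3⌉ = 4 docents are needed.
Yoon, Greco, Santos, and Cho alone can cover everything: Thu-PM→Greco, Fri-AM→Santos+Cho, Fri-PM→Yoon, Sat-AM→Greco+Santos, Sat-PM→Yoon+Cho, Sun-AM→Yoon+Cho, Sun-PM→Greco.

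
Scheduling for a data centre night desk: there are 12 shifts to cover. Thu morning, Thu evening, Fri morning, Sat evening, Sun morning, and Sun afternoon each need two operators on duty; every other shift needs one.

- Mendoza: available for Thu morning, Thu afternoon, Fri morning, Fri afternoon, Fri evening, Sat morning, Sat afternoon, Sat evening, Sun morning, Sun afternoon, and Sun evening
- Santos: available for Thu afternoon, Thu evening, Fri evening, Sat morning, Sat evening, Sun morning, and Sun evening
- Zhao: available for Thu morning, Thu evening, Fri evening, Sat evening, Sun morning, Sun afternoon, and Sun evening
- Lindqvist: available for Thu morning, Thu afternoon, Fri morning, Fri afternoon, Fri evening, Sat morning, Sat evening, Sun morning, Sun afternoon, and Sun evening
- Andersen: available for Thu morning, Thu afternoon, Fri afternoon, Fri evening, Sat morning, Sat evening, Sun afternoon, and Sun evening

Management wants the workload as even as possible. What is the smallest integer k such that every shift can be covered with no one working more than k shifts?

With 5 operators and 18 worker-slots to fill, someone must work at least ⌈18/5⌉ = 4 shifts, so k ≥ 4.
k = 4 works: Thu morning→Zhao+Lindqvist, Thu afternoon→Mendoza, Thu evening→Santos+Zhao, Fri morning→Mendoza+Lindqvist, Fri afternoon→Mendoza, Fri evening→Santos, Sat morning→Santos, Sat afternoon→Mendoza, Sat evening→Lindqvist+Andersen, Sun morning→Zhao+Lindqvist, Sun afternoon→Zhao+Andersen, Sun evening→Santos.
Loads: Mendoza 4, Santos 4, Zhao 4, Lindqvist 4, Andersen 2 — all ≤ 4.

4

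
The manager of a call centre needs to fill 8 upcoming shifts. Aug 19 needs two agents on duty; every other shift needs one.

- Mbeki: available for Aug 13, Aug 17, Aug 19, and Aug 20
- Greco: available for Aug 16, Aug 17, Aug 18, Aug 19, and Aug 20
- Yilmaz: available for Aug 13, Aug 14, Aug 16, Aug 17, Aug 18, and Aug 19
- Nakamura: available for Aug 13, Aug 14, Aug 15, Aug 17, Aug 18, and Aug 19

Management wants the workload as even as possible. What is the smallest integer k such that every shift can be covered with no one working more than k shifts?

With 4 agents and 9 worker-slots to fill, someone must work at least ⌈9/4⌉ = 3 shifts, so k ≥ 3.
k = 3 works: Aug 13→Mbeki, Aug 14→Yilmaz, Aug 15→Nakamura, Aug 16→Greco, Aug 17→Mbeki, Aug 18→Greco, Aug 19→Greco+Yilmaz, Aug 20→Mbeki.
Loads: Mbeki 3, Greco 3, Yilmaz 2, Nakamura 1 — all ≤ 3.

3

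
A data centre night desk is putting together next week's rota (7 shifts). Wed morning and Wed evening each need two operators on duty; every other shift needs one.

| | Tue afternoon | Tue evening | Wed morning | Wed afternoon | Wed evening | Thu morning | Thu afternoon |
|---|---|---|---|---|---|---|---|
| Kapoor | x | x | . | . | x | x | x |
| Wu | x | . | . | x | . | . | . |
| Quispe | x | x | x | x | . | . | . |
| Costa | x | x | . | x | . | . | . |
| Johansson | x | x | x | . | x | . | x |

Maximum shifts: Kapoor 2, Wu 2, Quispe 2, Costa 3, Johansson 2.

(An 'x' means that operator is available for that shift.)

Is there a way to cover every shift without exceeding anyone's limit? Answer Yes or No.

No

Total capacity is 11 and 9 slots are needed, so capacity alone doesn't rule it out.
Shifts {Wed morning, Wed evening, Thu morning, Thu afternoon} need 6 worker-slots in total, but the operators available for any of those shifts (Kapoor, Quispe, and Johansson) can supply at most 5 among them. So no valid schedule exists.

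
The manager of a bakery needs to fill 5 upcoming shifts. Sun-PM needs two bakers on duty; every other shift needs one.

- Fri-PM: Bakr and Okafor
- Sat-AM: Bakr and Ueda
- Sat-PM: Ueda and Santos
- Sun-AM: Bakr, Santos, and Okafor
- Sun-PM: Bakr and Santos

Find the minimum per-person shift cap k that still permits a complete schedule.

2

With 4 bakers and 6 worker-slots to fill, someone must work at least ⌈6/4⌉ = 2 shifts, so k ≥ 2.
k = 2 works: Fri-PM→Bakr, Sat-AM→Ueda, Sat-PM→Ueda, Sun-AM→Santos, Sun-PM→Bakr+Santos.
Loads: Bakr 2, Ueda 2, Santos 2, Okafor 0 — all ≤ 2.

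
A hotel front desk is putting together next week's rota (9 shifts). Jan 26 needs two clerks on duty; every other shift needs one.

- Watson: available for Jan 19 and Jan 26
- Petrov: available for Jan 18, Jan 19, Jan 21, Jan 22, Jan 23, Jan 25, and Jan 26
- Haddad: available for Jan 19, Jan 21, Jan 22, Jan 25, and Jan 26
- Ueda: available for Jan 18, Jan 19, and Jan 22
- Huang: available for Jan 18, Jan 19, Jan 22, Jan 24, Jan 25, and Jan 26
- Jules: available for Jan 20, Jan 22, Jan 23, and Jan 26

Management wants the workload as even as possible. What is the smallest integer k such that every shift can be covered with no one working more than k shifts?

With 6 clerks and 10 worker-slots to fill, someone must work at least ⌈10/6⌉ = 2 shifts, so k ≥ 2.
k = 2 works: Jan 18→Ueda, Jan 19→Watson, Jan 20→Jules, Jan 21→Petrov, Jan 22→Haddad, Jan 23→Petrov, Jan 24→Huang, Jan 25→Haddad, Jan 26→Watson+Huang.
Loads: Watson 2, Petrov 2, Haddad 2, Ueda 1, Huang 2, Jules 1 — all ≤ 2.

2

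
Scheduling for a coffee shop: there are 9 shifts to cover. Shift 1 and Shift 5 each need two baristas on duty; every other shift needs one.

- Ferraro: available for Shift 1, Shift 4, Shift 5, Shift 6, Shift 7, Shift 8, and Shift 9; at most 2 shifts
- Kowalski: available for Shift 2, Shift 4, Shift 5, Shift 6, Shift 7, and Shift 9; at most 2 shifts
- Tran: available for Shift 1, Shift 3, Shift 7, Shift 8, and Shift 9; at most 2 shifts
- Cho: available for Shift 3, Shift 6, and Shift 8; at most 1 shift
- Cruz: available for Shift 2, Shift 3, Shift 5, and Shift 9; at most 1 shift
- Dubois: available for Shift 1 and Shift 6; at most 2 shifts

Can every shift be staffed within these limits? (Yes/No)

No

Total capacity is 2+2+2+1+1+2 = 10 but 11 worker-slots are needed — infeasible.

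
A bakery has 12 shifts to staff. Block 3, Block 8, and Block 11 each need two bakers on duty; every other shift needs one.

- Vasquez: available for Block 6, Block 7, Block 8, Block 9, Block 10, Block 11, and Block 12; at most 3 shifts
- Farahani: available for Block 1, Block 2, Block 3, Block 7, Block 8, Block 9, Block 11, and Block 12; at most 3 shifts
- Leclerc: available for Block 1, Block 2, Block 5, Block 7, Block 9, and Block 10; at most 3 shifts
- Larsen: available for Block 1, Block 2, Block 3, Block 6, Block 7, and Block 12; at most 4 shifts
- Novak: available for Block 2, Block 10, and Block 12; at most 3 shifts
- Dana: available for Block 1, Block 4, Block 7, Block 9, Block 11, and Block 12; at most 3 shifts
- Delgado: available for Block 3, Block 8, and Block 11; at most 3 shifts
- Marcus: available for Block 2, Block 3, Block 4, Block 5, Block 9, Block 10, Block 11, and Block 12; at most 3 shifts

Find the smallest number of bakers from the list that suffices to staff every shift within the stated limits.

5

15 slots to fill and no one can take more than 4, so at least ⌈15/4⌉ = 4 bakers are needed.
Any 4 bakers together have capacity at most 4+3+3+3 = 13 < 15 slots, so 4 can never suffice.
Vasquez, Farahani, Leclerc, Larsen, and Dana alone can cover everything: Block 1→Leclerc, Block 2→Leclerc, Block 3→Farahani+Larsen, Block 4→Dana, Block 5→Leclerc, Block 6→Vasquez, Block 7→Larsen, Block 8→Vasquez+Farahani, Block 9→Dana, Block 10→Vasquez, Block 11→Farahani+Dana, Block 12→Larsen.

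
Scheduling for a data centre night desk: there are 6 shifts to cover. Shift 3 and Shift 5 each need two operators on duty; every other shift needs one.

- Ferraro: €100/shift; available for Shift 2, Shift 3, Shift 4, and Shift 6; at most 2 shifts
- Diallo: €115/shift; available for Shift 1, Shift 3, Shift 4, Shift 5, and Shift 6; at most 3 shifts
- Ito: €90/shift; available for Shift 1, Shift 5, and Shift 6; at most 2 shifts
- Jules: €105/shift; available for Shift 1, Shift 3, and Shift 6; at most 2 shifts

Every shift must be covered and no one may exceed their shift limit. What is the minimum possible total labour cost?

Shift 2 can only be covered by Ferraro, so that assignment is forced.
Shift 5 can only be covered by Diallo and Ito, so that assignment is forced.
Picking the cheapest available operator for each shift independently would cost €790, but that ignores the shift limits.
An optimal schedule: Shift 1→Ito, Shift 2→Ferraro, Shift 3→Jules+Diallo, Shift 4→Ferraro, Shift 5→Ito+Diallo, Shift 6→Jules.
Total: 90 + 100 + 105 + 115 + 100 + 90 + 115 + 105 = €820.

€820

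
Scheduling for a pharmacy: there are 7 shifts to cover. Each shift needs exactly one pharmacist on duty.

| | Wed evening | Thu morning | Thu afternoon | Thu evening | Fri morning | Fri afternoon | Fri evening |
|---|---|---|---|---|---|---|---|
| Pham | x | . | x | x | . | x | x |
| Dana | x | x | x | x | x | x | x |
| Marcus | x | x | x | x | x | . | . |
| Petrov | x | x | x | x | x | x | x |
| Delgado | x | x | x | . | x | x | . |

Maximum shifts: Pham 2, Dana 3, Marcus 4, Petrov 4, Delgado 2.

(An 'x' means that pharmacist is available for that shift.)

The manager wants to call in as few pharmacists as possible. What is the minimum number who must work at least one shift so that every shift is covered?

2

7 slots to fill and no one can take more than 4, so at least ⌈7/4⌉ = 2 pharmacists are needed.
Dana and Marcus alone can cover everything: Wed evening→Dana, Thu morning→Marcus, Thu afternoon→Marcus, Thu evening→Marcus, Fri morning→Marcus, Fri afternoon→Dana, Fri evening→Dana.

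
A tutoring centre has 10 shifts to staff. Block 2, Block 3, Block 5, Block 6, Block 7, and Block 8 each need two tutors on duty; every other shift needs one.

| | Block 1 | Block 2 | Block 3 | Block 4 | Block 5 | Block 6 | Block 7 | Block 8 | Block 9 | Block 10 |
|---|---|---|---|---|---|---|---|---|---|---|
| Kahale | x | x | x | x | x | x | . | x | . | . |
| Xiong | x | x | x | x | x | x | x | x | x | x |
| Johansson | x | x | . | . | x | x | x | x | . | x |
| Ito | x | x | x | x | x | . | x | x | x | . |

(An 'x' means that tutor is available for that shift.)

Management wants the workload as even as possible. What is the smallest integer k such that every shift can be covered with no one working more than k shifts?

With 4 tutors and 16 worker-slots to fill, someone must work at least ⌈16/4⌉ = 4 shifts, so k ≥ 4.
k = 4 works: Block 1→Kahale, Block 2→Johansson+Ito, Block 3→Kahale+Xiong, Block 4→Kahale, Block 5→Johansson+Ito, Block 6→Kahale+Xiong, Block 7→Johansson+Ito, Block 8→Johansson+Ito, Block 9→Xiong, Block 10→Xiong.
Loads: Kahale 4, Xiong 4, Johansson 4, Ito 4 — all ≤ 4.

4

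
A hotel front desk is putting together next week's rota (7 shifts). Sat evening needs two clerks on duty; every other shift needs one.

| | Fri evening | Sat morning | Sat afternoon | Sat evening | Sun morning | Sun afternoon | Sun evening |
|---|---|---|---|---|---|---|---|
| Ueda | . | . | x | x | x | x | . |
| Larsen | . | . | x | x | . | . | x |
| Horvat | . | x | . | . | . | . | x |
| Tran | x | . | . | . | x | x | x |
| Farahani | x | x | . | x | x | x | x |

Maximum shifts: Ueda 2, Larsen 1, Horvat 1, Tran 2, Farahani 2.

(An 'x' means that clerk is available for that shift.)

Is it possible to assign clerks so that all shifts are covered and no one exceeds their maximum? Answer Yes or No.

One valid schedule: Fri evening→Tran, Sat morning→Horvat, Sat afternoon→Ueda, Sat evening→Ueda+Larsen, Sun morning→Tran, Sun afternoon→Farahani, Sun evening→Farahani.
Loads: Ueda 2/2, Larsen 1/1, Horvat 1/1, Tran 2/2, Farahani 2/2 — all within limits.

Yes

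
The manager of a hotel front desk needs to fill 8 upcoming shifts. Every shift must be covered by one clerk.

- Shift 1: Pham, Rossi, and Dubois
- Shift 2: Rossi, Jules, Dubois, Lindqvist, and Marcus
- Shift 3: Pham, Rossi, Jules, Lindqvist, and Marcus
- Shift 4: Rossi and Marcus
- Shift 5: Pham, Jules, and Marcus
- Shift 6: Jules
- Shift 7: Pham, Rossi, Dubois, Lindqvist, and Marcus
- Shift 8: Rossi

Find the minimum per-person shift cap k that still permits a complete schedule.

2

With 6 clerks and 8 worker-slots to fill, someone must work at least ⌈8/6⌉ = 2 shifts, so k ≥ 2.
k = 2 works: Shift 1→Pham, Shift 2→Jules, Shift 3→Lindqvist, Shift 4→Rossi, Shift 5→Pham, Shift 6→Jules, Shift 7→Dubois, Shift 8→Rossi.
Loads: Pham 2, Rossi 2, Jules 2, Dubois 1, Lindqvist 1, Marcus 0 — all ≤ 2.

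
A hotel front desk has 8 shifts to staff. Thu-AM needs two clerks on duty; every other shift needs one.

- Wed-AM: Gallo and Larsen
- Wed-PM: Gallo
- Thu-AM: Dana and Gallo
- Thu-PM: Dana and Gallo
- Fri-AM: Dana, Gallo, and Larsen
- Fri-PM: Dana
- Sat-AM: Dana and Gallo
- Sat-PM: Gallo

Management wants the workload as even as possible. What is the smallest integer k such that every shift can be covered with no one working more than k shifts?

4

With 3 clerks and 9 worker-slots to fill, someone must work at least ⌈9/3⌉ = 3 shifts, so k ≥ 3.
k = 3 is infeasible (exhaustive check).
k = 4 works: Wed-AM→Gallo, Wed-PM→Gallo, Thu-AM→Dana+Gallo, Thu-PM→Dana, Fri-AM→Larsen, Fri-PM→Dana, Sat-AM→Dana, Sat-PM→Gallo.
Loads: Dana 4, Gallo 4, Larsen 1 — all ≤ 4.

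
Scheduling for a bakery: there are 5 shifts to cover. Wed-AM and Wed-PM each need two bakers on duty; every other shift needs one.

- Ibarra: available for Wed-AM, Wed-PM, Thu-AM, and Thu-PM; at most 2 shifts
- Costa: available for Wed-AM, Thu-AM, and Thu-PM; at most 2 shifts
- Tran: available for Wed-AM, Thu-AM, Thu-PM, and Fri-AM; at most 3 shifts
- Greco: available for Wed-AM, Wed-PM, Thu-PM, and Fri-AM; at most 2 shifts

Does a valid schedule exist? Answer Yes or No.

Wed-PM can only be covered by Ibarra and Greco, so that assignment is forced.
One valid schedule: Wed-AM→Costa+Tran, Wed-PM→Ibarra+Greco, Thu-AM→Ibarra, Thu-PM→Costa, Fri-AM→Tran.
Loads: Ibarra 2/2, Costa 2/2, Tran 2/3, Greco 1/2 — all within limits.

Yes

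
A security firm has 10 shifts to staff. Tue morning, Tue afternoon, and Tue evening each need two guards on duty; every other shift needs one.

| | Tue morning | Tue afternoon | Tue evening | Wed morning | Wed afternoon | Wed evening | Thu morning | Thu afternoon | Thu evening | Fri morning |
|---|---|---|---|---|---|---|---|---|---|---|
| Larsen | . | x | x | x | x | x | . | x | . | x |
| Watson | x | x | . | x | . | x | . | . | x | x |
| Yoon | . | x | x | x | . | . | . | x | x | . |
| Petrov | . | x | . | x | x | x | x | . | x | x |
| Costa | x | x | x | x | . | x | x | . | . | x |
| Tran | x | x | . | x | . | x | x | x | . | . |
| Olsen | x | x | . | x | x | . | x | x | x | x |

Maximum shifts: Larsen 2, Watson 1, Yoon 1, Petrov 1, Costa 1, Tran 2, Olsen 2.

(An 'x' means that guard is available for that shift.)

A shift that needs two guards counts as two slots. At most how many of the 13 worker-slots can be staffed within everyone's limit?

Total capacity across all guards is 2+1+1+1+1+2+2 = 10, and 13 slots are needed, so at most 10 can be filled.
An assignment achieving 10: Tue morning→Watson+Costa, Tue evening→Larsen+Yoon, Wed afternoon→Larsen, Wed evening→Tran, Thu morning→Petrov, Thu afternoon→Tran, Thu evening→Olsen, Fri morning→Olsen.
Loads: Larsen 2/2, Watson 1/1, Yoon 1/1, Petrov 1/1, Costa 1/1, Tran 2/2, Olsen 2/2.

10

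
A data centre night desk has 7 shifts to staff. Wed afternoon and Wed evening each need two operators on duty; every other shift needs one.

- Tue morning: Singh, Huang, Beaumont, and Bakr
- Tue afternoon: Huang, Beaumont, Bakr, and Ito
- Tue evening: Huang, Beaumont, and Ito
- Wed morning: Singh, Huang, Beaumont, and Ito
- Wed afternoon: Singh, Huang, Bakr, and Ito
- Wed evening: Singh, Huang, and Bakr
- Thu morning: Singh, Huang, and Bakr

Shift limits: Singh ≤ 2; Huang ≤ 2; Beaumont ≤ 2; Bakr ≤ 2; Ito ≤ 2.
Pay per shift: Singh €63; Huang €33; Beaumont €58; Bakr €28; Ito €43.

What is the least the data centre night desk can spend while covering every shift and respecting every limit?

€387

Picking the cheapest available operator for each shift independently would cost €272, but that ignores the shift limits.
An optimal schedule: Tue morning→Beaumont, Tue afternoon→Ito, Tue evening→Huang, Wed morning→Beaumont, Wed afternoon→Ito+Singh, Wed evening→Bakr+Huang, Thu morning→Bakr.
Total: 58 + 43 + 33 + 58 + 43 + 63 + 28 + 33 + 28 = €387.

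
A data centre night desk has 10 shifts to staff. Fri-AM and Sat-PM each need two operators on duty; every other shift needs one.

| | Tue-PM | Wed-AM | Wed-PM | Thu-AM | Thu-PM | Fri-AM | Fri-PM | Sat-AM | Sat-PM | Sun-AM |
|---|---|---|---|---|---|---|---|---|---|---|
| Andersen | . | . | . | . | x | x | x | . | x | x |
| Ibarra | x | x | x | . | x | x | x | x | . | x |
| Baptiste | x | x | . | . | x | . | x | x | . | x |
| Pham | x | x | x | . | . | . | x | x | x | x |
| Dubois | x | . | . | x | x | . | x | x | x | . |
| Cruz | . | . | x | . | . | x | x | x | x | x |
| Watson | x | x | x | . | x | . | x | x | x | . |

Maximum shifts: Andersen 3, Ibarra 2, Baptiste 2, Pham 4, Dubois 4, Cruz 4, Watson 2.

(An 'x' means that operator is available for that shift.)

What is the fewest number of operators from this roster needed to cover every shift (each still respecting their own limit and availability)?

12 slots to fill and no one can take more than 4, so at least ⌈12/4⌉ = 3 operators are needed.
No set of 3 operators can cover every shift (each such set leaves at least one shift with no one available or exceeds a cap).
Andersen, Ibarra, Pham, and Dubois alone can cover everything: Tue-PM→Pham, Wed-AM→Ibarra, Wed-PM→Pham, Thu-AM→Dubois, Thu-PM→Andersen, Fri-AM→Andersen+Ibarra, Fri-PM→Dubois, Sat-AM→Pham, Sat-PM→Andersen+Dubois, Sun-AM→Pham.

4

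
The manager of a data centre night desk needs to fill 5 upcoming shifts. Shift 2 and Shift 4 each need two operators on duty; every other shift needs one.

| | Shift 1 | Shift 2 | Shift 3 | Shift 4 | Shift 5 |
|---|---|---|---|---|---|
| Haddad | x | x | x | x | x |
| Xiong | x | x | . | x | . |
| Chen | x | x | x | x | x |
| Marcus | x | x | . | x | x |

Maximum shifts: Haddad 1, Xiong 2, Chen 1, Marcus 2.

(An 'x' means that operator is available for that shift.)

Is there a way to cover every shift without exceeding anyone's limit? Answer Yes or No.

No

Shifts {Shift 1, Shift 2, Shift 3, Shift 4, Shift 5} need 7 worker-slots in total, but the operators available for any of those shifts (Haddad, Xiong, Chen, and Marcus) can supply at most 6 among them. So no valid schedule exists.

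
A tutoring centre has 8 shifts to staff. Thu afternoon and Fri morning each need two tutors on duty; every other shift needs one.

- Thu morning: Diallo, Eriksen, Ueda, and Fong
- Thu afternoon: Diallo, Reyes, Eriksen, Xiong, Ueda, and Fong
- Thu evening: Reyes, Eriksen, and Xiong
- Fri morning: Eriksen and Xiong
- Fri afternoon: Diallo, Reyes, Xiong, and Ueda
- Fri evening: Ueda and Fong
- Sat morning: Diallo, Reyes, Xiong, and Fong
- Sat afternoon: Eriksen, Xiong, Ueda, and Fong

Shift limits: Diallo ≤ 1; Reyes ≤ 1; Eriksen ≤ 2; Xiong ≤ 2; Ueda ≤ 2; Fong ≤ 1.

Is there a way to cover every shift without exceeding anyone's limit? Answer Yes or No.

Total capacity is 1+1+2+2+2+1 = 9 but 10 worker-slots are needed — infeasible.

No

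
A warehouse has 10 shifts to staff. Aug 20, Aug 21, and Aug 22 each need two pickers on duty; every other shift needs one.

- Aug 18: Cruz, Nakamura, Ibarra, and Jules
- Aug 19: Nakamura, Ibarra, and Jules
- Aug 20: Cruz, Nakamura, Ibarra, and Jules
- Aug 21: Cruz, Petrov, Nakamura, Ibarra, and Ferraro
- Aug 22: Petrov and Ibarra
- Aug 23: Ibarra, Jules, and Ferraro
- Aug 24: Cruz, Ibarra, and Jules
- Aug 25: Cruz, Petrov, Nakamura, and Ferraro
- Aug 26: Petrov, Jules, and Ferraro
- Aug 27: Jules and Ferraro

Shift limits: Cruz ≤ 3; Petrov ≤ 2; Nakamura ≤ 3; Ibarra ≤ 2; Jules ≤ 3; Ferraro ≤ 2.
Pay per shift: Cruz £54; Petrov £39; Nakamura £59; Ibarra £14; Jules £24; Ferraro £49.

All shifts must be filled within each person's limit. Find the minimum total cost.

Aug 22 can only be covered by Petrov and Ibarra, so that assignment is forced.
Picking the cheapest available picker for each shift independently would cost £287, but that ignores the shift limits.
An optimal schedule: Aug 18→Cruz, Aug 19→Ibarra, Aug 20→Cruz+Nakamura, Aug 21→Ferraro+Cruz, Aug 22→Ibarra+Petrov, Aug 23→Jules, Aug 24→Jules, Aug 25→Ferraro, Aug 26→Petrov, Aug 27→Jules.
Total: 54 + 14 + 54 + 59 + 49 + 54 + 14 + 39 + 24 + 24 + 49 + 39 + 24 = £497.

£497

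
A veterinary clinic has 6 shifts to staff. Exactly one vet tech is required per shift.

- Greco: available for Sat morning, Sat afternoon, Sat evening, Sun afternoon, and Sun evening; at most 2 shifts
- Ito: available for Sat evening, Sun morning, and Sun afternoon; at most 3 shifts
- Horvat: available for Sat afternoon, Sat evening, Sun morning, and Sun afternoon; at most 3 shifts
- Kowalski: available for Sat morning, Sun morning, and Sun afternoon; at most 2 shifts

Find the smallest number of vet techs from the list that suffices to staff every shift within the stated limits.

3

6 slots to fill and no one can take more than 3, so at least ⌈6/3⌉ = 2 vet techs are needed.
No set of 2 vet techs can cover every shift (each such set leaves at least one shift with no one available or exceeds a cap).
Greco, Ito, and Horvat alone can cover everything: Sat morning→Greco, Sat afternoon→Horvat, Sat evening→Ito, Sun morning→Ito, Sun afternoon→Ito, Sun evening→Greco.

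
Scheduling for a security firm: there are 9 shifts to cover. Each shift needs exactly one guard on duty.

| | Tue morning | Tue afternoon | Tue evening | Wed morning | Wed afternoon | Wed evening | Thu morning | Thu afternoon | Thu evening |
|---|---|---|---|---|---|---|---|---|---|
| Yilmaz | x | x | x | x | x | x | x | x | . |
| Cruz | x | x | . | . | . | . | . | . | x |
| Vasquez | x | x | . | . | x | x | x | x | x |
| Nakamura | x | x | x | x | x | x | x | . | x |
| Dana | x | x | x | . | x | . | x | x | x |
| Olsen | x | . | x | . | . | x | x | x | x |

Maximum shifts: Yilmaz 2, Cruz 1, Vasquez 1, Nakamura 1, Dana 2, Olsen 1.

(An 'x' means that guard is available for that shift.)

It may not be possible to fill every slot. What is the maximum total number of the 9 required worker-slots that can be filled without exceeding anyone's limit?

Total capacity across all guards is 2+1+1+1+2+1 = 8, and 9 slots are needed, so at most 8 can be filled.
An assignment achieving 8: Tue afternoon→Cruz, Tue evening→Yilmaz, Wed morning→Yilmaz, Wed afternoon→Vasquez, Wed evening→Nakamura, Thu morning→Dana, Thu afternoon→Dana, Thu evening→Olsen.
Loads: Yilmaz 2/2, Cruz 1/1, Vasquez 1/1, Nakamura 1/1, Dana 2/2, Olsen 1/1.

8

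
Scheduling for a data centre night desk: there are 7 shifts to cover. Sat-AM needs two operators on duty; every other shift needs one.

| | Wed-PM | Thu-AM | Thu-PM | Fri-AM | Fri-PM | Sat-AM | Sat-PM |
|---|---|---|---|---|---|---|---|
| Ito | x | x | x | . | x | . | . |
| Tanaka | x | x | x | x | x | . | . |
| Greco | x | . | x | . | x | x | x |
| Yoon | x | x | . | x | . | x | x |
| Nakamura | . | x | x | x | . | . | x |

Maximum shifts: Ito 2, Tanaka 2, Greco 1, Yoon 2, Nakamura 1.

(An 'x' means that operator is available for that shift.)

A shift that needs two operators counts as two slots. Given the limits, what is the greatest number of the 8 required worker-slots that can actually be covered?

Total capacity across all operators is 2+2+1+2+1 = 8, and 8 slots are needed, so at most 8 can be filled.
An assignment achieving 8: Wed-PM→Ito, Thu-AM→Tanaka, Thu-PM→Nakamura, Fri-AM→Tanaka, Fri-PM→Ito, Sat-AM→Greco+Yoon, Sat-PM→Yoon.
Loads: Ito 2/2, Tanaka 2/2, Greco 1/1, Yoon 2/2, Nakamura 1/1.

8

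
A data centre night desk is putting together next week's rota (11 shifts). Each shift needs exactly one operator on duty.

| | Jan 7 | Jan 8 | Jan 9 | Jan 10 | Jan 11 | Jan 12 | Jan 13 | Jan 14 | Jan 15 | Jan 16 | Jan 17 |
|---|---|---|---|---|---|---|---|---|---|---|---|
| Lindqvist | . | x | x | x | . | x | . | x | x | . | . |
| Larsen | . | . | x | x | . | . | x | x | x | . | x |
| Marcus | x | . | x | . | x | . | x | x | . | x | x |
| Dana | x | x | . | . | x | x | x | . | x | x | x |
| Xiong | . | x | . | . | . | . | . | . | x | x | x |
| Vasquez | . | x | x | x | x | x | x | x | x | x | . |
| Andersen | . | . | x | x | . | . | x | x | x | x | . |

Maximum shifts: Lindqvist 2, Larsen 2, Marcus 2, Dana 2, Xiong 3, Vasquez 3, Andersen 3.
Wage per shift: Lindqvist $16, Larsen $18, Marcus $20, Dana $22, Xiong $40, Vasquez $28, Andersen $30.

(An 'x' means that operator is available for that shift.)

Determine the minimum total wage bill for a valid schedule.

Picking the cheapest available operator for each shift independently would cost $192, but that ignores the shift limits.
An optimal schedule: Jan 7→Marcus, Jan 8→Lindqvist, Jan 9→Vasquez, Jan 10→Larsen, Jan 11→Marcus, Jan 12→Lindqvist, Jan 13→Dana, Jan 14→Vasquez, Jan 15→Vasquez, Jan 16→Dana, Jan 17→Larsen.
Total: 20 + 16 + 28 + 18 + 20 + 16 + 22 + 28 + 28 + 22 + 18 = $236.

$236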